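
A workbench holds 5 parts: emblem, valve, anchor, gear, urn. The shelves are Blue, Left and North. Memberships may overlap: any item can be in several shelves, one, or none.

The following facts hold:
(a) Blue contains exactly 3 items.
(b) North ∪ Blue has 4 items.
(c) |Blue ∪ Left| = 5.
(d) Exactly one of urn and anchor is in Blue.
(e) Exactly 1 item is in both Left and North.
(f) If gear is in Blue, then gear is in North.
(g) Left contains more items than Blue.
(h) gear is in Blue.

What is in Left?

Left = {anchor, emblem, urn, valve}

From (h): gear ∈ Blue.
(f): gear ∈ North.
Suppose emblem ∉ Left: no assignment then satisfies all the clues, so emblem ∈ Left.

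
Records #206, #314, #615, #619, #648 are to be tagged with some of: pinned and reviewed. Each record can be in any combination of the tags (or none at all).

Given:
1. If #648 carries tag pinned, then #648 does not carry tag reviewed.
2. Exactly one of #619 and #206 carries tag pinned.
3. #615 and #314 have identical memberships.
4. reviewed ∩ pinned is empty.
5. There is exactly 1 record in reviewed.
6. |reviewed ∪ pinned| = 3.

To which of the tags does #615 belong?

#615: none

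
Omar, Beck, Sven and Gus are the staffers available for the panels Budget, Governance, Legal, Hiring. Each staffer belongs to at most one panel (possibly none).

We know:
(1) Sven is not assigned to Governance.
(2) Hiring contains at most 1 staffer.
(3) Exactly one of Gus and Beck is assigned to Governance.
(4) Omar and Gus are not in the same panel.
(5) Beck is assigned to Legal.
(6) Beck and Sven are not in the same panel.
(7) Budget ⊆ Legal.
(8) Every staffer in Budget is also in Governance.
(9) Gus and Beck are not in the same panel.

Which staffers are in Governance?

Governance = {Gus}

From (1): Sven ∉ Governance.
From (5): Beck ∈ Legal.
(3) (exactly one): Gus ∈ Governance.
(4): Omar ∉ Governance.
(6): Sven ∉ Legal.
(7) contrapositive: Sven ∉ Budget.
(8) contrapositive: Omar ∉ Budget.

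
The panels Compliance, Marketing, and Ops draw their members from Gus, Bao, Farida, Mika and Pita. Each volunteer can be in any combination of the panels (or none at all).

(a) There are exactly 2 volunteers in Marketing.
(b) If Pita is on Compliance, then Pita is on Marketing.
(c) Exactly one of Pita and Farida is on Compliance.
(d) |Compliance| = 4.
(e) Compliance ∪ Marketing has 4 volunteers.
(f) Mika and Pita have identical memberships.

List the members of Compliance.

Compliance = {Bao, Gus, Mika, Pita}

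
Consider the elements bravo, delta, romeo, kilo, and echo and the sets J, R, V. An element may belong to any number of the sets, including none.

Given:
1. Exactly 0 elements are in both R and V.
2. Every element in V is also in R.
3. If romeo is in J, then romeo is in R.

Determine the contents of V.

V = {}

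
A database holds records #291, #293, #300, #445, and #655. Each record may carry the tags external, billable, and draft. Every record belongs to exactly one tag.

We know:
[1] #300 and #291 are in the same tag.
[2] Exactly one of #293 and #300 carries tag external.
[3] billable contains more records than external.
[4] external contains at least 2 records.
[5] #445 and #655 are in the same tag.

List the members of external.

external = {#291, #300}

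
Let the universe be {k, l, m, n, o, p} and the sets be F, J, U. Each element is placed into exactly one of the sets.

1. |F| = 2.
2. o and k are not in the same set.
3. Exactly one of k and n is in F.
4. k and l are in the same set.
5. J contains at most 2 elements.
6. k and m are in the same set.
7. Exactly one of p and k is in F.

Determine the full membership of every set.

F = {n, p}; J = {o}; U = {k, l, m}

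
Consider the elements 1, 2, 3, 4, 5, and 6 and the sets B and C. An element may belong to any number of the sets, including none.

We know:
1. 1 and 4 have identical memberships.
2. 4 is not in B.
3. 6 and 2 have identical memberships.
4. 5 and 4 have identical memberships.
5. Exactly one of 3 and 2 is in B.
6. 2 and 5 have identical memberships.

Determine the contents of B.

From (2): 4 ∉ B.
(1): 1 matches 4: 1 ∉ B.
(4): 5 matches 4: 5 ∉ B.
(6): 2 matches 5: 2 ∉ B.
(3): 6 matches 2: 6 ∉ B.
(5) (exactly one): 3 ∈ B.

B = {3}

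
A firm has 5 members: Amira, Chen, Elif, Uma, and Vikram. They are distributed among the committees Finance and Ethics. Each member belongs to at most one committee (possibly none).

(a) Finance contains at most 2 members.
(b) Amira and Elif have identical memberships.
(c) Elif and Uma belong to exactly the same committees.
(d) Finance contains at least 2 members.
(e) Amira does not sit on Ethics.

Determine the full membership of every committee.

Finance = {Chen, Vikram}; Ethics = {}

From (e): Amira ∉ Ethics.
(b): Elif matches Amira: Elif ∉ Ethics.
(c): Uma matches Elif: Uma ∉ Ethics.
Suppose Amira ∈ Finance: no assignment then satisfies all the clues, so Amira ∉ Finance.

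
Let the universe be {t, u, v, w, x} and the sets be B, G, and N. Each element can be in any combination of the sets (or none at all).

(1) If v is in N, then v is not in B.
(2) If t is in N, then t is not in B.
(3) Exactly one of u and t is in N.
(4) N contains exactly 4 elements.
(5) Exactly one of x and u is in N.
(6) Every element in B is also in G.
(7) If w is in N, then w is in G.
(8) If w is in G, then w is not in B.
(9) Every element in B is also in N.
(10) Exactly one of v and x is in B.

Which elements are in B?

B = {x}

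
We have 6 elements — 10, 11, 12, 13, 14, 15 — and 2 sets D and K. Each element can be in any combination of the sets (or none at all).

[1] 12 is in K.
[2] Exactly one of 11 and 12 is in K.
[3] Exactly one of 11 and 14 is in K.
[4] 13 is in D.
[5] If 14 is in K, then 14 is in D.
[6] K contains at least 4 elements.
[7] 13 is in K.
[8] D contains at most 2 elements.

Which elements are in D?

From (1): 12 ∈ K.
From (4): 13 ∈ D.
From (7): 13 ∈ K.
(2) (exactly one): 11 ∉ K.
(3) (exactly one): 14 ∈ K.
(5): 14 ∈ D.
(8): D already has 2, so the rest are out.

D = {13, 14}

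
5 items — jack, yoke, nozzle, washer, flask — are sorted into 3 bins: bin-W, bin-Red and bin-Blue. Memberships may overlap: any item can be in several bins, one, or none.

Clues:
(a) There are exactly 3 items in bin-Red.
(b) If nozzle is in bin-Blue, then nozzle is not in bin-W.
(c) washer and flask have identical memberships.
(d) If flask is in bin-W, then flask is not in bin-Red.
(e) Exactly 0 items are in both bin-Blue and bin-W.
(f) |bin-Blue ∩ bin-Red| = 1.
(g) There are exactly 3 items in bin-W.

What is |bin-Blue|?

1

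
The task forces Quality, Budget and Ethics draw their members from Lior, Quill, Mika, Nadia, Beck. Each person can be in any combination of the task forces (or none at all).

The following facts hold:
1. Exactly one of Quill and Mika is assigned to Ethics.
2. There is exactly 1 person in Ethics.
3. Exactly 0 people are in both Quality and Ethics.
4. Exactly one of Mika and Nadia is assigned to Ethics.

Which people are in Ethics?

Ethics = {Mika}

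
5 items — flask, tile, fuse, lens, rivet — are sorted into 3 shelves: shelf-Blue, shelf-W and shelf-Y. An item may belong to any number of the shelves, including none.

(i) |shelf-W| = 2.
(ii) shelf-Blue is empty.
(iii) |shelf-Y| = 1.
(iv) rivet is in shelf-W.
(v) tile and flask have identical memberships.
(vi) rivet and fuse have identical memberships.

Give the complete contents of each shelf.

shelf-Blue = {}; shelf-W = {fuse, rivet}; shelf-Y = {lens}

From (iv): rivet ∈ shelf-W.
(ii): shelf-Blue already has 0, so the rest are out.
(vi): fuse matches rivet: fuse ∈ shelf-W.
(i): shelf-W already has 2, so the rest are out.
Suppose flask ∈ shelf-Y: no assignment then satisfies all the clues, so flask ∉ shelf-Y.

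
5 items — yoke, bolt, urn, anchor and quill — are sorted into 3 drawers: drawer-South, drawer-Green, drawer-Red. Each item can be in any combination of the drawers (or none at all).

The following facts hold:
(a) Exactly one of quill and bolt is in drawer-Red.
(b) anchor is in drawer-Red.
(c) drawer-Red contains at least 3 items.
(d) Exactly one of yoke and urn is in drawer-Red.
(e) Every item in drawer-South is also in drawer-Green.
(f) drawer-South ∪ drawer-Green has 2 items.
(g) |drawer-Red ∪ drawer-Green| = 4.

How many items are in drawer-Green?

2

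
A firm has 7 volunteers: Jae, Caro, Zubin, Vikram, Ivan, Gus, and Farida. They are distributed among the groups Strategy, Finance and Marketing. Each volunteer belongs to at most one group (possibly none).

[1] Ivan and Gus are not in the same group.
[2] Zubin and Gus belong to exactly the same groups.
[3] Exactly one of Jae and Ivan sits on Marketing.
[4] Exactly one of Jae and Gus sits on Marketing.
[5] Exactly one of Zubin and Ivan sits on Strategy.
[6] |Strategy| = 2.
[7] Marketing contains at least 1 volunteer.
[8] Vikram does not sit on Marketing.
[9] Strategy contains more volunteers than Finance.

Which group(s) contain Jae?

Jae: Marketing

From (8): Vikram ∉ Marketing.
Suppose Jae ∈ Strategy: no assignment then satisfies all the clues, so Jae ∉ Strategy.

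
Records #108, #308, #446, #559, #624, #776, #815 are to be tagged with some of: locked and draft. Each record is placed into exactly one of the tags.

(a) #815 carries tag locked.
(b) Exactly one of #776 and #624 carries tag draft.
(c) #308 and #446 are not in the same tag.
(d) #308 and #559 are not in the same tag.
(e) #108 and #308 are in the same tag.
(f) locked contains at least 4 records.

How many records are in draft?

3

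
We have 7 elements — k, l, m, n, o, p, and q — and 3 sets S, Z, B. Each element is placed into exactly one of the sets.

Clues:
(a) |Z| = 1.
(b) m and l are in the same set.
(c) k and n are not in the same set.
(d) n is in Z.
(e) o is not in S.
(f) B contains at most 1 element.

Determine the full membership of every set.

S = {k, l, m, p, q}; Z = {n}; B = {o}

From (d): n ∈ Z.
From (e): o ∉ S.
(a): Z already has 1, so the rest are out.
Only one set left: o ∈ B.
(f): B already has 1, so the rest are out.
Only one set left: k ∈ S.
Only one set left: l ∈ S.
Only one set left: m ∈ S.
Only one set left: p ∈ S.
Only one set left: q ∈ S.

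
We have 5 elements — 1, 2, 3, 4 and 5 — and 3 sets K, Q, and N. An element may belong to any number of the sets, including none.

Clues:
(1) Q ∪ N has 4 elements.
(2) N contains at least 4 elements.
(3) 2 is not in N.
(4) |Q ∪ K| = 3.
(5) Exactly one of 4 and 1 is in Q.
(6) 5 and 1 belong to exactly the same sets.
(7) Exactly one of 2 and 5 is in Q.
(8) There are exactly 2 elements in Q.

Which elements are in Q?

Q = {1, 5}

From (3): 2 ∉ N.
(2): only 4 candidates remain for N, so all are in.
Suppose 1 ∉ Q: no assignment then satisfies all the clues, so 1 ∈ Q.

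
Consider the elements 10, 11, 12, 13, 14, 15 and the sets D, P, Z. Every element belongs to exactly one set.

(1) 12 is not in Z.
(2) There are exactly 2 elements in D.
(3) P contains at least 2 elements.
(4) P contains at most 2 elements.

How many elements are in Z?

2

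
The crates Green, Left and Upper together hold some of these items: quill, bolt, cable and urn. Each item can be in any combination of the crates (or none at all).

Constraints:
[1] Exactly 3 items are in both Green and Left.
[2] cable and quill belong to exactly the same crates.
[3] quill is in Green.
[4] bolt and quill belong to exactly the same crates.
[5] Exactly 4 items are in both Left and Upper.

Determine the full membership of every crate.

Green = {bolt, cable, quill}; Left = {bolt, cable, quill, urn}; Upper = {bolt, cable, quill, urn}

From (3): quill ∈ Green.
(2): cable matches quill: cable ∈ Green.
(4): bolt matches quill: bolt ∈ Green.
Suppose quill ∉ Left: no assignment then satisfies all the clues, so quill ∈ Left.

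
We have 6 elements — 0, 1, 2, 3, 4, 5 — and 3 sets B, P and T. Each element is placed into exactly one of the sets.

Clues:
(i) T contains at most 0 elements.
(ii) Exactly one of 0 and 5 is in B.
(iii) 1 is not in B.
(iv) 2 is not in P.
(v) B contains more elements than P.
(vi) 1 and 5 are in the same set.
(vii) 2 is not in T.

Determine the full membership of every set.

B = {0, 2, 3, 4}; P = {1, 5}; T = {}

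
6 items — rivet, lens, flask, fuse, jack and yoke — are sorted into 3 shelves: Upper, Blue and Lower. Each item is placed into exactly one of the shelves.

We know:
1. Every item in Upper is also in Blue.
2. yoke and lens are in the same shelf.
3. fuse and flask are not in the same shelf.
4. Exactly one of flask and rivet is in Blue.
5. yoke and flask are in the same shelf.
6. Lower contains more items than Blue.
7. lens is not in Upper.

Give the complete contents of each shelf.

Upper = {}; Blue = {fuse, rivet}; Lower = {flask, jack, lens, yoke}

From (7): lens ∉ Upper.
(2): yoke matches lens: yoke ∉ Upper.
(5): flask matches yoke: flask ∉ Upper.
Suppose rivet ∈ Upper: no assignment then satisfies all the clues, so rivet ∉ Upper.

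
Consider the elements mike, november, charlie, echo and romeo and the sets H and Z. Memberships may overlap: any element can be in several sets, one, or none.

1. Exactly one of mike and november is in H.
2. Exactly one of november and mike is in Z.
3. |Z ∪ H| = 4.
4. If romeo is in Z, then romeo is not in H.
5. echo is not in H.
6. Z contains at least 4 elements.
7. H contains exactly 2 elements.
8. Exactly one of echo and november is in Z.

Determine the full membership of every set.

H = {charlie, mike}; Z = {charlie, echo, mike, romeo}

From (5): echo ∉ H.
Suppose mike ∉ H: no assignment then satisfies all the clues, so mike ∈ H.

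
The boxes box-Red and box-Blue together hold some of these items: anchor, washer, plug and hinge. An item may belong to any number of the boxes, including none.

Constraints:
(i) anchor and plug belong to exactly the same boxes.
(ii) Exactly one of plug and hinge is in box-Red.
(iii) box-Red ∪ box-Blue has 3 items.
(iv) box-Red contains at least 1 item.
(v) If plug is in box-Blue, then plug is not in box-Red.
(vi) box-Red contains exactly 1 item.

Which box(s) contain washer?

washer: none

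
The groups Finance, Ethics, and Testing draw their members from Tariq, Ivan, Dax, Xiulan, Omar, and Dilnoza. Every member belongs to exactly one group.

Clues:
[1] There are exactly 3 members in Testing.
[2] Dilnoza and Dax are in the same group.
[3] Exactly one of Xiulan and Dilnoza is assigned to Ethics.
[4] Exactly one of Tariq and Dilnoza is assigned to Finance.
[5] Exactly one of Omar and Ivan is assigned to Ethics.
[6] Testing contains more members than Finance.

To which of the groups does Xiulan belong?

Xiulan: Ethics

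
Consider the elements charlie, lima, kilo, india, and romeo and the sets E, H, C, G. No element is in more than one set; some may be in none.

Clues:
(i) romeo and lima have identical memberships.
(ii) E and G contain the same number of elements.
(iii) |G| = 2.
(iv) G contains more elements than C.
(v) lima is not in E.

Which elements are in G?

G = {lima, romeo}

From (v): lima ∉ E.
(i): romeo matches lima: romeo ∉ E.
Suppose charlie ∈ G: no assignment then satisfies all the clues, so charlie ∉ G.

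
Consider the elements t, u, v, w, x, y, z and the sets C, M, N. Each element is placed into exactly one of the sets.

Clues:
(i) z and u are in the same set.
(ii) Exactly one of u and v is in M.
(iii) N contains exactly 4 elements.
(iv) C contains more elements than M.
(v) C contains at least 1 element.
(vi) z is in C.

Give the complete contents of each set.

C = {u, z}; M = {v}; N = {t, w, x, y}

From (vi): z ∈ C.
(i): u matches z: u ∈ C.
(ii) (exactly one): v ∈ M.
(iii): only 4 candidates remain for N, so all are in.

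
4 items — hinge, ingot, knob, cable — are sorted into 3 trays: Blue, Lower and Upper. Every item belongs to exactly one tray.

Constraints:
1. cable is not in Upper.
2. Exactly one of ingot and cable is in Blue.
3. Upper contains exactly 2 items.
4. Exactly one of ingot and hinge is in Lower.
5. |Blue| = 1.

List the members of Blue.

Blue = {cable}

From (1): cable ∉ Upper.
Suppose hinge ∈ Blue: no assignment then satisfies all the clues, so hinge ∉ Blue.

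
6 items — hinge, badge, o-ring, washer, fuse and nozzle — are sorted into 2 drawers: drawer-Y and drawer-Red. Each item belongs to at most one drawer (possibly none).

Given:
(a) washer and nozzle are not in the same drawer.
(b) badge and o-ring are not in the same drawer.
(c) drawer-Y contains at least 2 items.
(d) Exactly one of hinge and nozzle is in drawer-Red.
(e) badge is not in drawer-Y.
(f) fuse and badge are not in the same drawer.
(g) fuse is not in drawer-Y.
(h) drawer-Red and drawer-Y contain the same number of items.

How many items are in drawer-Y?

2

From (e): badge ∉ drawer-Y.
From (g): fuse ∉ drawer-Y.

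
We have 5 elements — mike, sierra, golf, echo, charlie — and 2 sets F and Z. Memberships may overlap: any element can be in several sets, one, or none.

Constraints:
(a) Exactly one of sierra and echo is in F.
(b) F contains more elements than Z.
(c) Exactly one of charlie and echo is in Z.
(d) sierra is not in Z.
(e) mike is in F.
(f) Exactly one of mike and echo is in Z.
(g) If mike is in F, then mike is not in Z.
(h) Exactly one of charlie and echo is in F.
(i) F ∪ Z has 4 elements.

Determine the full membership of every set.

F = {charlie, mike, sierra}; Z = {echo}

From (d): sierra ∉ Z.
From (e): mike ∈ F.
(g): mike ∉ Z.
(f) (exactly one): echo ∈ Z.
(c) (exactly one): charlie ∉ Z.
Suppose sierra ∉ F: no assignment then satisfies all the clues, so sierra ∈ F.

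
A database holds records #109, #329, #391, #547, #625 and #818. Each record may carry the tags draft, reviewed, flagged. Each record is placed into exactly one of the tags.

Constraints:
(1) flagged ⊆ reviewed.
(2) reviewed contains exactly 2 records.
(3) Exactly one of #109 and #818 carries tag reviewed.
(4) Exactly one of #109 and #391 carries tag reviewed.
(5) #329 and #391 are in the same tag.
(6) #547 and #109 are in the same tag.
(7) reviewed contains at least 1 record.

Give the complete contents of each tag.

draft = {#329, #391, #625, #818}; reviewed = {#109, #547}; flagged = {}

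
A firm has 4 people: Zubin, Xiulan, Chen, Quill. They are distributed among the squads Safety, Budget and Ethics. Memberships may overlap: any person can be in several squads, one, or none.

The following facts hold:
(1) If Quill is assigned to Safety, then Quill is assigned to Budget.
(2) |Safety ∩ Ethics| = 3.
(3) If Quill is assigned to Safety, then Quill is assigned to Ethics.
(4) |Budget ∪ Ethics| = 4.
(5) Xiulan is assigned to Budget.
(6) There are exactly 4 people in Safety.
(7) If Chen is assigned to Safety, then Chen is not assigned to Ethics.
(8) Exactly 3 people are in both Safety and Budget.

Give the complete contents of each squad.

Safety = {Chen, Quill, Xiulan, Zubin}; Budget = {Chen, Quill, Xiulan}; Ethics = {Quill, Xiulan, Zubin}

From (5): Xiulan ∈ Budget.
(6): only 4 candidates remain for Safety, so all are in.
(7): Chen ∉ Ethics.
(1): Quill ∈ Budget.
(3): Quill ∈ Ethics.
Suppose Zubin ∈ Budget: no assignment then satisfies all the clues, so Zubin ∉ Budget.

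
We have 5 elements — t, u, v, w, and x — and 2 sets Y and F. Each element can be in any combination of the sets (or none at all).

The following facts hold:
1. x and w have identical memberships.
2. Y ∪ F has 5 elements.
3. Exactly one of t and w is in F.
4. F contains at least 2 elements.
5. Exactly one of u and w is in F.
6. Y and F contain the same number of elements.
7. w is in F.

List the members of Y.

Y = {t, u, v}

From (7): w ∈ F.
(1): x matches w: x ∈ F.
(3) (exactly one): t ∉ F.
(5) (exactly one): u ∉ F.
Suppose t ∉ Y: no assignment then satisfies all the clues, so t ∈ Y.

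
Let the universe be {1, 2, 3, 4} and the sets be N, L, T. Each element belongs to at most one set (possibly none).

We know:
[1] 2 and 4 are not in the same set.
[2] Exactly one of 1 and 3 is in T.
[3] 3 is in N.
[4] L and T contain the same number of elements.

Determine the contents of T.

From (3): 3 ∈ N.
(2) (exactly one): 1 ∈ T.
Suppose 2 ∈ T: no assignment then satisfies all the clues, so 2 ∉ T.

T = {1}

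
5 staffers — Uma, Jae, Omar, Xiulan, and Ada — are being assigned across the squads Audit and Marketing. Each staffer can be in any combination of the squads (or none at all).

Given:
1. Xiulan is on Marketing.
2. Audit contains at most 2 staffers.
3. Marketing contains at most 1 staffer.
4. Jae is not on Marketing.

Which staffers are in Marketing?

From (1): Xiulan ∈ Marketing.
From (4): Jae ∉ Marketing.
(3): Marketing already has 1, so the rest are out.

Marketing = {Xiulan}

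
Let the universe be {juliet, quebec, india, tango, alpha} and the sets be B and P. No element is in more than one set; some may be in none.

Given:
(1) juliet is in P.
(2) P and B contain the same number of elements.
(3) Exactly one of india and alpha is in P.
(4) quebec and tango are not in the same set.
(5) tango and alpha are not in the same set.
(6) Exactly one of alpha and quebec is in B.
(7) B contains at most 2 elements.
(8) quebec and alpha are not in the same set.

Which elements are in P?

P = {alpha, juliet}

From (1): juliet ∈ P.
Suppose quebec ∈ P: no assignment then satisfies all the clues, so quebec ∉ P.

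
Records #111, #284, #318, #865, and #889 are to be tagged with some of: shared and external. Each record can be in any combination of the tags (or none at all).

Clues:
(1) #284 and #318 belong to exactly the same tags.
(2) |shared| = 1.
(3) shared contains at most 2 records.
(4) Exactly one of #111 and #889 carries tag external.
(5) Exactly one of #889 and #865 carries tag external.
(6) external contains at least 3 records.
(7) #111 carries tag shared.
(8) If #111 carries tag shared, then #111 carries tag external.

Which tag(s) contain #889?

#889: none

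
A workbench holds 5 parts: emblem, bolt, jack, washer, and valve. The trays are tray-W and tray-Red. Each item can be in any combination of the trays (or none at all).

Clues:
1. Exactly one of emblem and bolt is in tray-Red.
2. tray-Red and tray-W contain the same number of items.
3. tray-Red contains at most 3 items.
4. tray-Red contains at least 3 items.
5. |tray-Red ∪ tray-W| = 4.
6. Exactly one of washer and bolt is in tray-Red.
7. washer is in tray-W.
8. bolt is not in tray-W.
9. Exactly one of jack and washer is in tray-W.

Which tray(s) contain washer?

washer: tray-Red, tray-W

From (7): washer ∈ tray-W.
From (8): bolt ∉ tray-W.
(9) (exactly one): jack ∉ tray-W.
Suppose washer ∉ tray-Red: no assignment then satisfies all the clues, so washer ∈ tray-Red.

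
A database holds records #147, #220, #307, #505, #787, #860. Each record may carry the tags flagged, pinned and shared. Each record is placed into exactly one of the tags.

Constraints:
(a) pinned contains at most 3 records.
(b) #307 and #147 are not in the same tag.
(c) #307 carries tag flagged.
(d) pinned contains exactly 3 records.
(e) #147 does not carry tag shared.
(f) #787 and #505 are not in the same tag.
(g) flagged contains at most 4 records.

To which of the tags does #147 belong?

#147: pinned

From (c): #307 ∈ flagged.
From (e): #147 ∉ shared.
(b): #147 ∉ flagged.
Only one tag left: #147 ∈ pinned.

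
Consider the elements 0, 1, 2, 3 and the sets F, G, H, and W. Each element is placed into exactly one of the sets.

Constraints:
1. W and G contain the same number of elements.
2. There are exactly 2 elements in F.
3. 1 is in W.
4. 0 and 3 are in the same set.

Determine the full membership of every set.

F = {0, 3}; G = {2}; H = {}; W = {1}

From (3): 1 ∈ W.
Suppose 0 ∉ F: no assignment then satisfies all the clues, so 0 ∈ F.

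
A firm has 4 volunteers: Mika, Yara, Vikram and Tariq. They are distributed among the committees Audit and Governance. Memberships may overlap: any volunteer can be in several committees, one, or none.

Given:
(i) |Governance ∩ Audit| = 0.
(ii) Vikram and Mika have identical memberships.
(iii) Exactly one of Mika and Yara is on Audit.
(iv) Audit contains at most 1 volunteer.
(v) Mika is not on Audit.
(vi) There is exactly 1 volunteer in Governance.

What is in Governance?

Governance = {Tariq}

From (v): Mika ∉ Audit.
(ii): Vikram matches Mika: Vikram ∉ Audit.
(iii) (exactly one): Yara ∈ Audit.
(iv): Audit already has 1, so the rest are out.
Suppose Mika ∈ Governance: no assignment then satisfies all the clues, so Mika ∉ Governance.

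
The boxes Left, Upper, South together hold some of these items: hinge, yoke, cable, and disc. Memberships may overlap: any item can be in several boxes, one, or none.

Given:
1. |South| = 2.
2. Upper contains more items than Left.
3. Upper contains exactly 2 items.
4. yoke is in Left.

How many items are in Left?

1

From (4): yoke ∈ Left.
Suppose hinge ∈ Left: no assignment then satisfies all the clues, so hinge ∉ Left.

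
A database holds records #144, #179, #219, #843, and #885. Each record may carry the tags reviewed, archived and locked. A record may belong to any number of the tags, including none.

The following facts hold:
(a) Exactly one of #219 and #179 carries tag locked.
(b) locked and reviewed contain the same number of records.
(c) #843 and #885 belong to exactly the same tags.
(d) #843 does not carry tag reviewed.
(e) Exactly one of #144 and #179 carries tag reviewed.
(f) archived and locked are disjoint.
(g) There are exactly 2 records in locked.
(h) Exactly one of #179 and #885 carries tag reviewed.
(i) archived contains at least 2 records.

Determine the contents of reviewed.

reviewed = {#179, #219}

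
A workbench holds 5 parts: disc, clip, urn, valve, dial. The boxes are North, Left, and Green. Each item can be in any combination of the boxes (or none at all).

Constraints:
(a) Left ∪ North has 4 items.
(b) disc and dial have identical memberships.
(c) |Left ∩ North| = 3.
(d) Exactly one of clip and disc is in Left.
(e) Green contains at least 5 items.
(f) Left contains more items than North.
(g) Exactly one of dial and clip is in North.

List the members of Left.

Left = {dial, disc, urn, valve}

(e): only 5 candidates remain for Green, so all are in.
Suppose disc ∉ Left: no assignment then satisfies all the clues, so disc ∈ Left.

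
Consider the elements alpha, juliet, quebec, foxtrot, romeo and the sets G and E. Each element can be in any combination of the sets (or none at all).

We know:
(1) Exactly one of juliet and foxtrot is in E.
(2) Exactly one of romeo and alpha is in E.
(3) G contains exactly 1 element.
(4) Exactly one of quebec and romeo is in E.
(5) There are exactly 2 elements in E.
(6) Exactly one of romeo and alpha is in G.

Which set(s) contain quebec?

quebec: none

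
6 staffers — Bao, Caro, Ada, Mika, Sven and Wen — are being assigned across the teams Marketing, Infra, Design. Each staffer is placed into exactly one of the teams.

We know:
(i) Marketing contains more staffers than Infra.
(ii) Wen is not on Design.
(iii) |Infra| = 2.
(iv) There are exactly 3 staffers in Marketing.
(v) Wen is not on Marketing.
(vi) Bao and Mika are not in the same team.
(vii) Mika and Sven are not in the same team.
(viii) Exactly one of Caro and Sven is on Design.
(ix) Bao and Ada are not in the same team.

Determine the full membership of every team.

From (ii): Wen ∉ Design.
From (v): Wen ∉ Marketing.
Only one team left: Wen ∈ Infra.
Suppose Bao ∈ Marketing: no assignment then satisfies all the clues, so Bao ∉ Marketing.

Marketing = {Ada, Caro, Mika}; Infra = {Bao, Wen}; Design = {Sven}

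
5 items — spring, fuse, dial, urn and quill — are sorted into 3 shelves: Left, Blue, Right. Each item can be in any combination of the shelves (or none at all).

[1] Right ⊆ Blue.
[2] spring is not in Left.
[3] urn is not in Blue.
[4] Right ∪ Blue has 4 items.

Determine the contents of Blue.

Blue = {dial, fuse, quill, spring}

From (2): spring ∉ Left.
From (3): urn ∉ Blue.
(1) contrapositive: urn ∉ Right.
Suppose spring ∉ Blue: no assignment then satisfies all the clues, so spring ∈ Blue.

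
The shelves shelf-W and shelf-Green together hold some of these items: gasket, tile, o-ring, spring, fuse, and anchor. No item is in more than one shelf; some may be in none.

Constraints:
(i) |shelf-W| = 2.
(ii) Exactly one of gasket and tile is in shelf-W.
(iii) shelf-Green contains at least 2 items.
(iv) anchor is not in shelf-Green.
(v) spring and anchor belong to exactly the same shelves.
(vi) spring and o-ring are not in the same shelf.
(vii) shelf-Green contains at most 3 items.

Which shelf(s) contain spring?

From (iv): anchor ∉ shelf-Green.
(v): spring matches anchor: spring ∉ shelf-Green.
Suppose spring ∈ shelf-W: no assignment then satisfies all the clues, so spring ∉ shelf-W.

spring: none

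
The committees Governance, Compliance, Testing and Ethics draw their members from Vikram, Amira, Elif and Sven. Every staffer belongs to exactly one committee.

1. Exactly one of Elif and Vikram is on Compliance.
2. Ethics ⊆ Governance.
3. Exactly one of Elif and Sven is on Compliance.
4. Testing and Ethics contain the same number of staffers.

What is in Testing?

Testing = {}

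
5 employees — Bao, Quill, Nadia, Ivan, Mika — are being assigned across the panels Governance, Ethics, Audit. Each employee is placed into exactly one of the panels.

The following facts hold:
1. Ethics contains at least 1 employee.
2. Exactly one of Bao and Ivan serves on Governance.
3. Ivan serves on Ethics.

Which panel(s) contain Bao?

Bao: Governance

From (3): Ivan ∈ Ethics.
(2) (exactly one): Bao ∈ Governance.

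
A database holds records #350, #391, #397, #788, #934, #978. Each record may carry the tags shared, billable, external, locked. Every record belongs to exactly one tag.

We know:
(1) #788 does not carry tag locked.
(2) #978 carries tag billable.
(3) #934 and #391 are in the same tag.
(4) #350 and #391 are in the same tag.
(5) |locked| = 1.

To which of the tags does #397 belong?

From (1): #788 ∉ locked.
From (2): #978 ∈ billable.
Suppose #397 ∈ shared: no assignment then satisfies all the clues, so #397 ∉ shared.

#397: locked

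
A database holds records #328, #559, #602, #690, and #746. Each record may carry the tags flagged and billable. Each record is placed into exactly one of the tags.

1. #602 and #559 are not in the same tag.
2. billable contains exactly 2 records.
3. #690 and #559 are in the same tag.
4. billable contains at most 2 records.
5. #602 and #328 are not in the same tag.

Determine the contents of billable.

billable = {#602, #746}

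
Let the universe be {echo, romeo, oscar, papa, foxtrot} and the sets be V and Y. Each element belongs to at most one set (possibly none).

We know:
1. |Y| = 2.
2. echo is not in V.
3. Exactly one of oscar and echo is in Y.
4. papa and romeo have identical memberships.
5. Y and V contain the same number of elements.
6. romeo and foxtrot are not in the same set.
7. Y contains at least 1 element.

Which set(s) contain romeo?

romeo: V

From (2): echo ∉ V.
Suppose romeo ∉ V: no assignment then satisfies all the clues, so romeo ∈ V.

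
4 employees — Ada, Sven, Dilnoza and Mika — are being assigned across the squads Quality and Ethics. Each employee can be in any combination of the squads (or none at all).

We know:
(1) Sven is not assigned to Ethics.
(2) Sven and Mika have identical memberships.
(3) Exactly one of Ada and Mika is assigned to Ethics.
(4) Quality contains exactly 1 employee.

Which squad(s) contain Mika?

From (1): Sven ∉ Ethics.
(2): Mika matches Sven: Mika ∉ Ethics.
(3) (exactly one): Ada ∈ Ethics.
Suppose Mika ∈ Quality: no assignment then satisfies all the clues, so Mika ∉ Quality.

Mika: none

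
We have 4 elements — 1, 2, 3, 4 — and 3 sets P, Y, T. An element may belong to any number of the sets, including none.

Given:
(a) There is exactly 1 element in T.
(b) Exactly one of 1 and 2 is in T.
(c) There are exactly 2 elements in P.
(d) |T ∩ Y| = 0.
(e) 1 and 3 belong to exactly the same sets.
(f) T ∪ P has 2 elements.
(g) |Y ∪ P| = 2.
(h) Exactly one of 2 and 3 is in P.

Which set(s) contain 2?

2: P, T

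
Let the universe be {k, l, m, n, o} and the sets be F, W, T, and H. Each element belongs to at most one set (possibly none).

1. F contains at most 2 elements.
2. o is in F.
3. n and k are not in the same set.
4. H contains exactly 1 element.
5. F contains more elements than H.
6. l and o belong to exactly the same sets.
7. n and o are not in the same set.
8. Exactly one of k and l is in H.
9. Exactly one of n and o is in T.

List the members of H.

H = {k}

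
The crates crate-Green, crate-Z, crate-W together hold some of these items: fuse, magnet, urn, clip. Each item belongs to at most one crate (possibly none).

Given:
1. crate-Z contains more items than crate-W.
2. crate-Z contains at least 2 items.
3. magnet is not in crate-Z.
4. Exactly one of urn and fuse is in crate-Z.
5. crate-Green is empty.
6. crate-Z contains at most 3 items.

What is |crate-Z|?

2

From (3): magnet ∉ crate-Z.
(5): crate-Green already has 0, so the rest are out.
Suppose clip ∉ crate-Z: no assignment then satisfies all the clues, so clip ∈ crate-Z.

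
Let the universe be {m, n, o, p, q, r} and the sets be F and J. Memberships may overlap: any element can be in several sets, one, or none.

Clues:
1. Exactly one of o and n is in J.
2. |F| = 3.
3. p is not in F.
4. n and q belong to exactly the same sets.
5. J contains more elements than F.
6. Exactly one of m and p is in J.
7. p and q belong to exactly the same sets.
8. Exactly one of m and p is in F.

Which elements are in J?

J = {n, p, q, r}

From (3): p ∉ F.
(7): q matches p: q ∉ F.
(8) (exactly one): m ∈ F.
(4): n matches q: n ∉ F.
(2): only 3 candidates remain for F, so all are in.
Suppose m ∈ J: no assignment then satisfies all the clues, so m ∉ J.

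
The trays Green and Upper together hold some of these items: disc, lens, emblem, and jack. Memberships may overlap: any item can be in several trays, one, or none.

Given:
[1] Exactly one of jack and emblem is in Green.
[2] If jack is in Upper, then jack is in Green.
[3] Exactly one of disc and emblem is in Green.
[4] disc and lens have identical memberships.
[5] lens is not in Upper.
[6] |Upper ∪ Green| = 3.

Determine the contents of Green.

Green = {disc, jack, lens}

From (5): lens ∉ Upper.
(4): disc matches lens: disc ∉ Upper.
Suppose disc ∉ Green: no assignment then satisfies all the clues, so disc ∈ Green.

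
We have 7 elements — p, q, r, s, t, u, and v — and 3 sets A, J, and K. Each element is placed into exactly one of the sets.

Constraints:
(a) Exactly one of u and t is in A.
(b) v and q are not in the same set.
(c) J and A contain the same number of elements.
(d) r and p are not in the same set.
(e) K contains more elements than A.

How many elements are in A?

2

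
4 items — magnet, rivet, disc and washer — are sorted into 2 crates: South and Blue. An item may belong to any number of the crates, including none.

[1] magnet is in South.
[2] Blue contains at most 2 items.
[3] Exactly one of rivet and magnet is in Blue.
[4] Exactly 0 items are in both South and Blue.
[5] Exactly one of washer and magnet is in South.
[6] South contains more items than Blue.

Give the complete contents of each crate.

South = {disc, magnet}; Blue = {rivet}

From (1): magnet ∈ South.
(5) (exactly one): washer ∉ South.
Suppose magnet ∈ Blue: no assignment then satisfies all the clues, so magnet ∉ Blue.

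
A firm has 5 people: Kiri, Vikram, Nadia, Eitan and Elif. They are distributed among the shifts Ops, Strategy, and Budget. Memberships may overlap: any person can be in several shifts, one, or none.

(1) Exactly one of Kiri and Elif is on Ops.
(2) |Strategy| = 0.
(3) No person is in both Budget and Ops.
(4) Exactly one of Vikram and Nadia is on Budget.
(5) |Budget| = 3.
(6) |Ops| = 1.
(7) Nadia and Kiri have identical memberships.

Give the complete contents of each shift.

Ops = {Elif}; Strategy = {}; Budget = {Eitan, Kiri, Nadia}

(2): Strategy already has 0, so the rest are out.
Suppose Kiri ∈ Ops: no assignment then satisfies all the clues, so Kiri ∉ Ops.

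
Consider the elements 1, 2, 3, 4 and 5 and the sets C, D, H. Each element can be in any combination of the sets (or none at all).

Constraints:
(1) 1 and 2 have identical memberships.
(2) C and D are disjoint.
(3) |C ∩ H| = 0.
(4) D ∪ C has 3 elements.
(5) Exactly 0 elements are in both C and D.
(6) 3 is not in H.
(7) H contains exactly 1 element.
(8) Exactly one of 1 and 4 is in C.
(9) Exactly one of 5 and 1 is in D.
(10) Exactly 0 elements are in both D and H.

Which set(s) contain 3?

From (6): 3 ∉ H.
Suppose 3 ∈ C: no assignment then satisfies all the clues, so 3 ∉ C.

3: none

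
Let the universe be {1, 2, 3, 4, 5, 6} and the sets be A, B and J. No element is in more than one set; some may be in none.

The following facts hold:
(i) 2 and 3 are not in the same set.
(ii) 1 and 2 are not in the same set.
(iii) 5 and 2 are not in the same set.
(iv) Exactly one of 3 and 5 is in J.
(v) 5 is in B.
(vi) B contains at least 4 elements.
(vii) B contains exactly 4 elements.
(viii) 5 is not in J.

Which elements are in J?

J = {3}

From (v): 5 ∈ B.
(iii): 2 ∉ B.
(iv) (exactly one): 3 ∈ J.
(vi): only 4 candidates remain for B, so all are in.
(i): 2 ∉ J.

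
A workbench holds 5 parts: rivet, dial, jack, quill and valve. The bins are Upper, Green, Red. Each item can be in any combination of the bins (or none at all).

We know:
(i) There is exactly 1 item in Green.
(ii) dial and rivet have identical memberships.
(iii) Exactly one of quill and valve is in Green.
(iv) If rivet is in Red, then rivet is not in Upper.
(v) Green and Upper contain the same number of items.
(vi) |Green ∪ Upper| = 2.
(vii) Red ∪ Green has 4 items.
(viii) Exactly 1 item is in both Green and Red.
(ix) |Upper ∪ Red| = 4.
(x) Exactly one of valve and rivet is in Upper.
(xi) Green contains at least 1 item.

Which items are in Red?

Red = {dial, quill, rivet, valve}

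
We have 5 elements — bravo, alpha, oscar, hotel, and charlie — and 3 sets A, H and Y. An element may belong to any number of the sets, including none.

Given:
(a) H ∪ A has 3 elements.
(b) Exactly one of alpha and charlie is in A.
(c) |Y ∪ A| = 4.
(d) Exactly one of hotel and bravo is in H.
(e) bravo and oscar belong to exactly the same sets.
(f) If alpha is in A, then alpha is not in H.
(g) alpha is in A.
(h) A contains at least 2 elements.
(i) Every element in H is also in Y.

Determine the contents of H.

H = {bravo, oscar}

From (g): alpha ∈ A.
(b) (exactly one): charlie ∉ A.
(f): alpha ∉ H.
Suppose bravo ∉ H: no assignment then satisfies all the clues, so bravo ∈ H.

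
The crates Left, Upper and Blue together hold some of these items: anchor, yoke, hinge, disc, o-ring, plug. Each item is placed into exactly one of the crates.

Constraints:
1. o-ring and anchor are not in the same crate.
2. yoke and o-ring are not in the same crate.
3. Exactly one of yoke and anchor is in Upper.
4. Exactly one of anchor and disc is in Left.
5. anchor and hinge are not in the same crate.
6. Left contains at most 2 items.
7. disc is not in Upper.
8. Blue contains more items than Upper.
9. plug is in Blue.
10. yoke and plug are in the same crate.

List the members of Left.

Left = {disc, o-ring}

From (7): disc ∉ Upper.
From (9): plug ∈ Blue.
(10): yoke matches plug: yoke ∉ Left.
(10): yoke matches plug: yoke ∉ Upper.
(10): yoke matches plug: yoke ∈ Blue.
(2): o-ring ∉ Blue.
(3) (exactly one): anchor ∈ Upper.
(4) (exactly one): disc ∈ Left.
(5): hinge ∉ Upper.
(1): o-ring ∉ Upper.
Only one crate left: o-ring ∈ Left.
Only one crate left: hinge ∈ Blue.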